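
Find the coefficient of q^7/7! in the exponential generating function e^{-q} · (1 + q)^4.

The EGF product rule gives c_7 = Σ_{k_1+k_2=7} C(7; k_1,k_2) · ∏ g_i(k_i), where e^{-q} gives (-1)^k; (1+q)^4 gives the falling factorial (4)_k.
g_1(k) for k = 0…7: 1, -1, 1, -1, 1, -1, 1, -1.
g_2(k) for k = 0…7: 1, 4, 12, 24, 24, 0, 0, 0.
c_7 = Σ_k C(7,k)·g_1(k)·g_2(7−k) = 35·(-1)·24 + 35·1·24 + 21·(-1)·12 + 7·1·4 + 1·(-1)·1 = −840 + 840 − 252 + 28 − 1 = -225.

-225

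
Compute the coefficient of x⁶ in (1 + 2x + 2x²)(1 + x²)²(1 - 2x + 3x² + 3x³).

(1 + 2x + 2x²) has coefficients 1,2,2 for degrees 0…2.
(1 + x²)² has coefficients 1,0,2,0,1,0,0 for degrees 0…6.
Finally multiplying by (1 - 2x + 3x² + 3x³), the product of all factors after the first has coefficients 1,-2,5,-1,7,4,3 for degrees 0…6.
[x⁶] = 1·3 + 2·4 + 2·7 = 25.

25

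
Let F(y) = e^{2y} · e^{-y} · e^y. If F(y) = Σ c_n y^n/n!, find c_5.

32

The EGF product rule gives c_5 = Σ_{k_1+k_2+k_3=5} C(5; k_1,k_2,k_3) · ∏ g_i(k_i), where e^{2y} gives (2)^k; e^{-y} gives (-1)^k; e^y gives (1)^k.
g_1(k) for k = 0…5: 1, 2, 4, 8, 16, 32.
g_2(k) for k = 0…5: 1, -1, 1, -1, 1, -1.
g_3(k) for k = 0…5: 1, 1, 1, 1, 1, 1.
First combine the last two factors: h(k) = Σ_j C(k,j)·g_2(j)·g_3(k−j) for k = 0…5: 1, 0, 0, 0, 0, 0.
c_5 = Σ_k C(5,k)·g_1(k)·h(5−k) = 1·32·1 = 32.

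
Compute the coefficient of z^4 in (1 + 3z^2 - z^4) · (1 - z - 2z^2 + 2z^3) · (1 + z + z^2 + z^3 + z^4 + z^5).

-7

(1 + 3z^2 - z^4) has coefficients 1,0,3,0,-1 for degrees 0…4.
(1 - z - 2z^2 + 2z^3) has coefficients 1,-1,-2,2,0 for degrees 0…4.
Finally multiplying by (1 + z + z^2 + z^3 + z^4 + z^5), the product of all factors after the first has coefficients 1,0,-2,0,0 for degrees 0…4.
[z^4] = 1·0 + 3·(-2) − 1·1 = -7.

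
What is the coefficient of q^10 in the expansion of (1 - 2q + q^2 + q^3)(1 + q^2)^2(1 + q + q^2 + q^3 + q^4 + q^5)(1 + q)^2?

(1 - 2q + q^2 + q^3) has coefficients 1,-2,1,1 for degrees 0…3.
(1 + q^2)^2 has coefficients 1,0,2,0,1,0,0,0,0,0,0 for degrees 0…10.
Multiplying by (1 + q + q^2 + q^3 + q^4 + q^5) gives running coefficients 1,1,3,3,4,4,3,3,1,1,0 for degrees 0…10.
Finally multiplying by (1 + q)^2, the product of all factors after the first has coefficients 1,3,6,10,13,15,15,13,10,6,3 for degrees 0…10.
[q^10] = 1·3 − 2·6 + 1·10 + 1·13 = 14.

14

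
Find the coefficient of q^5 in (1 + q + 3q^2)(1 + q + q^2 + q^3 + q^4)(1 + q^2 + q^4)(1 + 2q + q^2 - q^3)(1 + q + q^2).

83

(1 + q + 3q^2) has coefficients 1,1,3 for degrees 0…2.
(1 + q + q^2 + q^3 + q^4) has coefficients 1,1,1,1,1,0 for degrees 0…5.
Multiplying by (1 + q^2 + q^4) gives running coefficients 1,1,2,2,3,2 for degrees 0…5.
Multiplying by (1 + 2q + q^2 - q^3) gives running coefficients 1,3,5,6,8,8 for degrees 0…5.
Finally multiplying by (1 + q + q^2), the product of all factors after the first has coefficients 1,4,9,14,19,22 for degrees 0…5.
[q^5] = 1·22 + 1·19 + 3·14 = 83.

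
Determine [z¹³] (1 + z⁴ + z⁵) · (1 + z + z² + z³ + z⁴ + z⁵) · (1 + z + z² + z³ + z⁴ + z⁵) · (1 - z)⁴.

(1 + z⁴ + z⁵) has coefficients 1,0,0,0,1,1 for degrees 0…5.
(1 + z + z² + z³ + z⁴ + z⁵) has coefficients 1,1,1,1,1,1,0,0,0,0,0,0,0,0 for degrees 0…13.
Multiplying by (1 + z + z² + z³ + z⁴ + z⁵) gives running coefficients 1,2,3,4,5,6,5,4,3,2,1,0,0,0 for degrees 0…13.
Finally multiplying by (1 - z)⁴, the product of all factors after the first has coefficients 1,-2,1,0,0,0,-2,4,-2,0,0,0,1,-2 for degrees 0…13.
[z¹³] = 1·(-2) + 1·0 + 1·(-2) = -4.

-4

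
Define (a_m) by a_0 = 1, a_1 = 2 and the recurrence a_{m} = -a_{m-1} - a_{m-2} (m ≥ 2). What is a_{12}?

1

The ordinary generating function has denominator 1 + x + x^2.
Iterating the recurrence: a_0,…,a_{12} = 1, 2, -3, 1, 2, -3, 1, 2, -3, 1, 2, -3, 1.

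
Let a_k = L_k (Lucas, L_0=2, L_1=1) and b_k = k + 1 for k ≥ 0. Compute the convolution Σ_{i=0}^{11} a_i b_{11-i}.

1348

Write out a_i and b_{11-i} for i = 0,…,11 and sum the products.
Σ = 2·12 + 1·11 + 3·10 + 4·9 + 7·8 + 11·7 + 18·6 + 29·5 + 47·4 + 76·3 + 123·2 + 199·1 = 1348.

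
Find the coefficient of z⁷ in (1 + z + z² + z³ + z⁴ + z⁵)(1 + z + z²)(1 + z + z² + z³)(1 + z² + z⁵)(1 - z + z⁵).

(1 + z + z² + z³ + z⁴ + z⁵) has coefficients 1,1,1,1,1,1 for degrees 0…5.
(1 + z + z²) has coefficients 1,1,1,0,0,0,0,0 for degrees 0…7.
Multiplying by (1 + z + z² + z³) gives running coefficients 1,2,3,3,2,1,0,0 for degrees 0…7.
Multiplying by (1 + z² + z⁵) gives running coefficients 1,2,4,5,5,5,4,4 for degrees 0…7.
Finally multiplying by (1 - z + z⁵), the product of all factors after the first has coefficients 1,1,2,1,0,1,1,4 for degrees 0…7.
[z⁷] = 1·4 + 1·1 + 1·1 + 1·0 + 1·1 + 1·2 = 9.

9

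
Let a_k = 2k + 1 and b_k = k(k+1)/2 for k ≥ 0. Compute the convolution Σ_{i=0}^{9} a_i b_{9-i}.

825

This is [x^9] in the product of the two ordinary generating functions.
Σ = 1·45 + 3·36 + 5·28 + 7·21 + 9·15 + 11·10 + 13·6 + 15·3 + 17·1 + 19·0 = 825.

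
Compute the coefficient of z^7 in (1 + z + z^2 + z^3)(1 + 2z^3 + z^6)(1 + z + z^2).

6

(1 + z + z^2 + z^3) has coefficients 1,1,1,1 for degrees 0…3.
(1 + 2z^3 + z^6) has coefficients 1,0,0,2,0,0,1,0 for degrees 0…7.
Finally multiplying by (1 + z + z^2), the product of all factors after the first has coefficients 1,1,1,2,2,2,1,1 for degrees 0…7.
[z^7] = 1·1 + 1·1 + 1·2 + 1·2 = 6.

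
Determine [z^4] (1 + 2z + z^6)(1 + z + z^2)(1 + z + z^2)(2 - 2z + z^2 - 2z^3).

(1 + 2z + z^6) has coefficients 1,2,0,0,0 for degrees 0…4.
(1 + z + z^2) has coefficients 1,1,1,0,0 for degrees 0…4.
Multiplying by (1 + z + z^2) gives running coefficients 1,2,3,2,1 for degrees 0…4.
Finally multiplying by (2 - 2z + z^2 - 2z^3), the product of all factors after the first has coefficients 2,2,3,-2,-3 for degrees 0…4.
[z^4] = 1·(-3) + 2·(-2) = -7.

-7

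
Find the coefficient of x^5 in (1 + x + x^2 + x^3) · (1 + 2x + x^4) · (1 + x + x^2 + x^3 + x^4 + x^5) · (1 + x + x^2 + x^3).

44

(1 + x + x^2 + x^3) has coefficients 1,1,1,1 for degrees 0…3.
(1 + 2x + x^4) has coefficients 1,2,0,0,1,0 for degrees 0…5.
Multiplying by (1 + x + x^2 + x^3 + x^4 + x^5) gives running coefficients 1,3,3,3,4,4 for degrees 0…5.
Finally multiplying by (1 + x + x^2 + x^3), the product of all factors after the first has coefficients 1,4,7,10,13,14 for degrees 0…5.
[x^5] = 1·14 + 1·13 + 1·10 + 1·7 = 44.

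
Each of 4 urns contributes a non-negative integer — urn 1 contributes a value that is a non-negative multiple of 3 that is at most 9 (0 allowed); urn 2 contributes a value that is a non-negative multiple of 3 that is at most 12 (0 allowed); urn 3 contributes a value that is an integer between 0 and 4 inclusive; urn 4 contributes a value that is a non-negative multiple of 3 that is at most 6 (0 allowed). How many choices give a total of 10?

The generating function for the choices is (1 + t^3 + t^6 + t^9)·(1 + t^3 + t^6 + t^9 + t^12)·(1 + t + t^2 + t^3 + t^4)·(1 + t^3 + t^6); the count is [t^10].
(1 + t^3 + t^6 + t^9) has coefficients 1,0,0,1,0,0,1,0,0,1 for degrees 0…9.
(1 + t^3 + t^6 + t^9 + t^12) has coefficients 1,0,0,1,0,0,1,0,0,1,0 for degrees 0…10.
Multiplying by (1 + t + t^2 + t^3 + t^4) gives running coefficients 1,1,1,2,2,1,2,2,1,2,2 for degrees 0…10.
Finally multiplying by (1 + t^3 + t^6), the product of all factors after the first has coefficients 1,1,1,3,3,2,5,5,3,6,6 for degrees 0…10.
[t^10] = 1·6 + 1·5 + 1·3 + 1·1 = 15.

15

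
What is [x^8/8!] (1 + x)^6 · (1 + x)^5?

6652800

The EGF product rule gives c_8 = Σ_{k_1+k_2=8} C(8; k_1,k_2) · ∏ g_i(k_i), where (1+x)^6 gives the falling factorial (6)_k; (1+x)^5 gives the falling factorial (5)_k.
g_1(k) for k = 0…8: 1, 6, 30, 120, 360, 720, 720, 0, 0.
g_2(k) for k = 0…8: 1, 5, 20, 60, 120, 120, 0, 0, 0.
c_8 = Σ_k C(8,k)·g_1(k)·g_2(8−k) = 56·120·120 + 70·360·120 + 56·720·60 + 28·720·20 = 806400 + 3024000 + 2419200 + 403200 = 6652800.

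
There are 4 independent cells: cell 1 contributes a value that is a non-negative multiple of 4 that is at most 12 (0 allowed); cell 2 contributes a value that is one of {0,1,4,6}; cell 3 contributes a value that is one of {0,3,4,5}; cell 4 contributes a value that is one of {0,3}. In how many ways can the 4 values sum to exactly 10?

The generating function for the choices is (1 + z^4 + z^8 + z^12)·(1 + z + z^4 + z^6)·(1 + z^3 + z^4 + z^5)·(1 + z^3); the count is [z^10].
(1 + z^4 + z^8 + z^12) has coefficients 1,0,0,0,1,0,0,0,1,0,0 for degrees 0…10.
(1 + z + z^4 + z^6) has coefficients 1,1,0,0,1,0,1,0,0,0,0 for degrees 0…10.
Multiplying by (1 + z^3 + z^4 + z^5) gives running coefficients 1,1,0,1,3,2,2,1,1,2,1 for degrees 0…10.
Finally multiplying by (1 + z^3), the product of all factors after the first has coefficients 1,1,0,2,4,2,3,4,3,4,2 for degrees 0…10.
[z^10] = 1·2 + 1·3 + 1·0 = 5.

5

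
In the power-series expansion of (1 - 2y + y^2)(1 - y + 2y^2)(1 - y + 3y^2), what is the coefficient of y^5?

-17

(1 - 2y + y^2) has coefficients 1,-2,1 for degrees 0…2.
(1 - y + 2y^2) has coefficients 1,-1,2,0,0,0 for degrees 0…5.
Finally multiplying by (1 - y + 3y^2), the product of all factors after the first has coefficients 1,-2,6,-5,6,0 for degrees 0…5.
[y^5] = 1·0 − 2·6 + 1·(-5) = -17.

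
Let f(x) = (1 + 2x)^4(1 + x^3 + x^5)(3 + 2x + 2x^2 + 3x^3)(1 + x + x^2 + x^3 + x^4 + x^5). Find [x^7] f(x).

1366

(1 + 2x)^4 has coefficients 1,8,24,32,16 for degrees 0…4.
(1 + x^3 + x^5) has coefficients 1,0,0,1,0,1,0,0 for degrees 0…7.
Multiplying by (3 + 2x + 2x^2 + 3x^3) gives running coefficients 3,2,2,6,2,5,5,2 for degrees 0…7.
Finally multiplying by (1 + x + x^2 + x^3 + x^4 + x^5), the product of all factors after the first has coefficients 3,5,7,13,15,20,22,22 for degrees 0…7.
[x^7] = 1·22 + 8·22 + 24·20 + 32·15 + 16·13 = 1366.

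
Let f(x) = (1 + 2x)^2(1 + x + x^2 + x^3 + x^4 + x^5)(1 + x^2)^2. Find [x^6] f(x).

35

(1 + 2x)^2 has coefficients 1,4,4 for degrees 0…2.
(1 + x + x^2 + x^3 + x^4 + x^5) has coefficients 1,1,1,1,1,1,0 for degrees 0…6.
Finally multiplying by (1 + x^2)^2, the product of all factors after the first has coefficients 1,1,3,3,4,4,3 for degrees 0…6.
[x^6] = 1·3 + 4·4 + 4·4 = 35.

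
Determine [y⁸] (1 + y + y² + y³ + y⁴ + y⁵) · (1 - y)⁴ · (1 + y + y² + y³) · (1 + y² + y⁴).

(1 + y + y² + y³ + y⁴ + y⁵) has coefficients 1,1,1,1,1,1 for degrees 0…5.
(1 - y)⁴ has coefficients 1,-4,6,-4,1,0,0,0,0 for degrees 0…8.
Multiplying by (1 + y + y² + y³) gives running coefficients 1,-3,3,-1,-1,3,-3,1,0 for degrees 0…8.
Finally multiplying by (1 + y² + y⁴), the product of all factors after the first has coefficients 1,-3,4,-4,3,-1,-1,3,-4 for degrees 0…8.
[y⁸] = 1·(-4) + 1·3 + 1·(-1) + 1·(-1) + 1·3 + 1·(-4) = -4.

-4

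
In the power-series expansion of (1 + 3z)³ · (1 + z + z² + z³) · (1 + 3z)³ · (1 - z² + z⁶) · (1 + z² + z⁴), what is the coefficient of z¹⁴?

5850

(1 + 3z)³ has coefficients 1,9,27,27 for degrees 0…3.
(1 + z + z² + z³) has coefficients 1,1,1,1,0,0,0,0,0,0,0,0,0,0,0 for degrees 0…14.
Multiplying by (1 + 3z)³ gives running coefficients 1,10,37,64,63,54,27,0,0,0,0,0,0,0,0 for degrees 0…14.
Multiplying by (1 - z² + z⁶) gives running coefficients 1,10,36,54,26,-10,-35,-44,10,64,63,54,27,0,0 for degrees 0…14.
Finally multiplying by (1 + z² + z⁴), the product of all factors after the first has coefficients 1,10,37,64,63,54,27,0,1,10,38,74,100,118,90 for degrees 0…14.
[z¹⁴] = 1·90 + 9·118 + 27·100 + 27·74 = 5850.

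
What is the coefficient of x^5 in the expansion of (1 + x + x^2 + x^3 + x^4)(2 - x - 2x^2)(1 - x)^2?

-2

(1 + x + x^2 + x^3 + x^4) has coefficients 1,1,1,1,1 for degrees 0…4.
(2 - x - 2x^2) has coefficients 2,-1,-2,0,0,0 for degrees 0…5.
Finally multiplying by (1 - x)^2, the product of all factors after the first has coefficients 2,-5,2,3,-2,0 for degrees 0…5.
[x^5] = 1·0 + 1·(-2) + 1·3 + 1·2 + 1·(-5) = -2.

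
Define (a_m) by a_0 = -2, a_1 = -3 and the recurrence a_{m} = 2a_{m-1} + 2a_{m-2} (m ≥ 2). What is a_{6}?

-536

The ordinary generating function has denominator 1 - 2q - 2q^2.
Iterating the recurrence: a_0,…,a_{6} = -2, -3, -10, -26, -72, -196, -536.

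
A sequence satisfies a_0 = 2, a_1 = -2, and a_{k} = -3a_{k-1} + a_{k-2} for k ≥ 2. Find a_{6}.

938

The ordinary generating function has denominator 1 + 3y - y^2.
Iterating the recurrence: a_0,…,a_{6} = 2, -2, 8, -26, 86, -284, 938.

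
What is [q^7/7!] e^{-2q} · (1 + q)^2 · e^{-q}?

-2187

The EGF product rule gives c_7 = Σ_{k_1+k_2+k_3=7} C(7; k_1,k_2,k_3) · ∏ g_i(k_i), where e^{-2q} gives (-2)^k; (1+q)^2 gives the falling factorial (2)_k; e^{-q} gives (-1)^k.
g_1(k) for k = 0…7: 1, -2, 4, -8, 16, -32, 64, -128.
g_2(k) for k = 0…7: 1, 2, 2, 0, 0, 0, 0, 0.
g_3(k) for k = 0…7: 1, -1, 1, -1, 1, -1, 1, -1.
First combine the last two factors: h(k) = Σ_j C(k,j)·g_2(j)·g_3(k−j) for k = 0…7: 1, 1, -1, -1, 5, -11, 19, -29.
c_7 = Σ_k C(7,k)·g_1(k)·h(7−k) = 1·1·(-29) + 7·(-2)·19 + 21·4·(-11) + 35·(-8)·5 + 35·16·(-1) + 21·(-32)·(-1) + 7·64·1 + 1·(-128)·1 = −29 − 266 − 924 − 1400 − 560 + 672 + 448 − 128 = -2187.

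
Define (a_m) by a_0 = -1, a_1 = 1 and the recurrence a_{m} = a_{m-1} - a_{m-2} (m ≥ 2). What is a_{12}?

-1

The ordinary generating function has denominator 1 - z + z^2.
Iterating the recurrence: a_0,…,a_{12} = -1, 1, 2, 1, -1, -2, -1, 1, 2, 1, -1, -2, -1.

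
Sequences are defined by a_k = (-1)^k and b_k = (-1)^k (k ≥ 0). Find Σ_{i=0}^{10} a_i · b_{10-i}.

11

The convolution is the t^10 coefficient of A(t)B(t).
Σ = 1·1 − 1·(-1) + 1·1 − 1·(-1) + 1·1 − 1·(-1) + 1·1 − 1·(-1) + 1·1 − 1·(-1) + 1·1 = 11.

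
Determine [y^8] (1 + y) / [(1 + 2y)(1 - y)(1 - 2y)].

426

Partial fractions give a closed form: a_n = (1/6)·(-2)^n + (-2/3)·1^n + (3/2)·2^n.
At n = 8: a_8 = 426.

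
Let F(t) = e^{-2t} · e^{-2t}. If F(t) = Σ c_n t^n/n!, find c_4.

The EGF product rule gives c_4 = Σ_{k_1+k_2=4} C(4; k_1,k_2) · ∏ g_i(k_i), where e^{-2t} gives (-2)^k; e^{-2t} gives (-2)^k.
g_1(k) for k = 0…4: 1, -2, 4, -8, 16.
g_2(k) for k = 0…4: 1, -2, 4, -8, 16.
c_4 = Σ_k C(4,k)·g_1(k)·g_2(4−k) = 1·1·16 + 4·(-2)·(-8) + 6·4·4 + 4·(-8)·(-2) + 1·16·1 = 16 + 64 + 96 + 64 + 16 = 256.

256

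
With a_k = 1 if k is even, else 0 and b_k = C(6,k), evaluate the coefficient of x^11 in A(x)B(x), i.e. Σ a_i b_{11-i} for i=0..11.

The convolution is the x^11 coefficient of A(x)B(x).
Σ = 1·0 + 0·0 + 1·0 + 0·0 + 1·0 + 0·1 + 1·6 + 0·15 + 1·20 + 0·15 + 1·6 + 0·1 = 32.

32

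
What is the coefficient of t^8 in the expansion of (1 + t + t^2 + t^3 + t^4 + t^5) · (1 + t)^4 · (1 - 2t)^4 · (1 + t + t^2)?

-9

(1 + t + t^2 + t^3 + t^4 + t^5) has coefficients 1,1,1,1,1,1 for degrees 0…5.
(1 + t)^4 has coefficients 1,4,6,4,1,0,0,0,0 for degrees 0…8.
Multiplying by (1 - 2t)^4 gives running coefficients 1,-4,-2,20,1,-40,-8,32,16 for degrees 0…8.
Finally multiplying by (1 + t + t^2), the product of all factors after the first has coefficients 1,-3,-5,14,19,-19,-47,-16,40 for degrees 0…8.
[t^8] = 1·40 + 1·(-16) + 1·(-47) + 1·(-19) + 1·19 + 1·14 = -9.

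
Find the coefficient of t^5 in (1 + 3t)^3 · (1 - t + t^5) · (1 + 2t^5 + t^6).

3

(1 + 3t)^3 has coefficients 1,9,27,27 for degrees 0…3.
(1 - t + t^5) has coefficients 1,-1,0,0,0,1 for degrees 0…5.
Finally multiplying by (1 + 2t^5 + t^6), the product of all factors after the first has coefficients 1,-1,0,0,0,3 for degrees 0…5.
[t^5] = 1·3 + 9·0 + 27·0 + 27·0 = 3.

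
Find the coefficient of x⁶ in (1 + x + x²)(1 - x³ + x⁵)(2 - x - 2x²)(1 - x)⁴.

-7

(1 + x + x²) has coefficients 1,1,1 for degrees 0…2.
(1 - x³ + x⁵) has coefficients 1,0,0,-1,0,1,0 for degrees 0…6.
Multiplying by (2 - x - 2x²) gives running coefficients 2,-1,-2,-2,1,4,-1 for degrees 0…6.
Finally multiplying by (1 - x)⁴, the product of all factors after the first has coefficients 2,-9,14,-8,3,-5,-5 for degrees 0…6.
[x⁶] = 1·(-5) + 1·(-5) + 1·3 = -7.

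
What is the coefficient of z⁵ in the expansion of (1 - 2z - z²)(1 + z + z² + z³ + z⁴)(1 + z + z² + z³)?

-9

(1 - 2z - z²) has coefficients 1,-2,-1 for degrees 0…2.
(1 + z + z² + z³ + z⁴) has coefficients 1,1,1,1,1,0 for degrees 0…5.
Finally multiplying by (1 + z + z² + z³), the product of all factors after the first has coefficients 1,2,3,4,4,3 for degrees 0…5.
[z⁵] = 1·3 − 2·4 − 1·4 = -9.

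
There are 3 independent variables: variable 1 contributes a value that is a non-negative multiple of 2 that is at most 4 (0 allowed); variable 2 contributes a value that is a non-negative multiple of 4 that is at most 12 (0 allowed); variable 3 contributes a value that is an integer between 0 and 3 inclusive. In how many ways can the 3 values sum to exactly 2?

The generating function for the choices is (1 + t^2 + t^4)·(1 + t^4 + t^8 + t^12)·(1 + t + t^2 + t^3); the count is [t^2].
(1 + t^2 + t^4) has coefficients 1,0,1 for degrees 0…2.
(1 + t^4 + t^8 + t^12) has coefficients 1,0,0 for degrees 0…2.
Finally multiplying by (1 + t + t^2 + t^3), the product of all factors after the first has coefficients 1,1,1 for degrees 0…2.
[t^2] = 1·1 + 1·1 = 2.

2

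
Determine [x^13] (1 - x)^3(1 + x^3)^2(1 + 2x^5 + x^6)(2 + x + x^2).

3

(1 - x)^3 has coefficients 1,-3,3,-1 for degrees 0…3.
(1 + x^3)^2 has coefficients 1,0,0,2,0,0,1,0,0,0,0,0,0,0 for degrees 0…13.
Multiplying by (1 + 2x^5 + x^6) gives running coefficients 1,0,0,2,0,2,2,0,4,2,0,2,1,0 for degrees 0…13.
Finally multiplying by (2 + x + x^2), the product of all factors after the first has coefficients 2,1,1,4,2,6,6,4,10,8,6,6,4,3 for degrees 0…13.
[x^13] = 1·3 − 3·4 + 3·6 − 1·6 = 3.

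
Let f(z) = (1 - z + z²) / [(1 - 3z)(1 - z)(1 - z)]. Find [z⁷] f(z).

The denominator gives the recurrence a_n = 5a_(n−1) − 7a_(n−2) + 3a_(n−3) for n ≥ 3; the numerator fixes a_0 = 1, a_1 = 4, a_2 = 14.
Iterating: 1, 4, 14, 45, 139, 422, 1272, 3823, so a_7 = 3823.

3823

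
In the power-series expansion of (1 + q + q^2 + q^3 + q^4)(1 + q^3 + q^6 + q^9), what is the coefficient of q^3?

2

(1 + q + q^2 + q^3 + q^4) has coefficients 1,1,1,1 for degrees 0…3.
(1 + q^3 + q^6 + q^9) has coefficients 1,0,0,1 for degrees 0…3.
[q^3] = 1·1 + 1·0 + 1·0 + 1·1 = 2.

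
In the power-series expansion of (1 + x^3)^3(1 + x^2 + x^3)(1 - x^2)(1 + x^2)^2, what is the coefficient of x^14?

-2

(1 + x^3)^3 has coefficients 1,0,0,3,0,0,3,0,0,1 for degrees 0…9.
(1 + x^2 + x^3) has coefficients 1,0,1,1,0,0,0,0,0,0,0,0,0,0,0 for degrees 0…14.
Multiplying by (1 - x^2) gives running coefficients 1,0,0,1,-1,-1,0,0,0,0,0,0,0,0,0 for degrees 0…14.
Finally multiplying by (1 + x^2)^2, the product of all factors after the first has coefficients 1,0,2,1,0,1,-2,-1,-1,-1,0,0,0,0,0 for degrees 0…14.
[x^14] = 1·0 + 3·0 + 3·(-1) + 1·1 = -2.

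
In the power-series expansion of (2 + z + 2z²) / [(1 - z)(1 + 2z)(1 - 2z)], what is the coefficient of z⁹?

1193

Partial fractions give a closed form: a_n = (-5/3)·1^n + (2/3)·(-2)^n + (3)·2^n.
At n = 9: a_9 = 1193.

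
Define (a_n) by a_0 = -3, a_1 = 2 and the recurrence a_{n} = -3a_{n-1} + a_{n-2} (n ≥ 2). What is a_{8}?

The ordinary generating function has denominator 1 + 3x - x^2.
Iterating the recurrence: a_0,…,a_{8} = -3, 2, -9, 29, -96, 317, -1047, 3458, -11421.

-11421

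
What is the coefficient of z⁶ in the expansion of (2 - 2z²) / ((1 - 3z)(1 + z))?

972

The denominator gives the recurrence a_n = 2a_(n−1) + 3a_(n−2) for n ≥ 3; the numerator fixes a_0 = 2, a_1 = 4, a_2 = 12.
Iterating: 2, 4, 12, 36, 108, 324, 972, so a_6 = 972.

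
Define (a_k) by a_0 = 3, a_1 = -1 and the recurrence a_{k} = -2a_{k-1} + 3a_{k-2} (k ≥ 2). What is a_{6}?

The ordinary generating function has denominator 1 + 2y - 3y^2.
Iterating the recurrence: a_0,…,a_{6} = 3, -1, 11, -25, 83, -241, 731.

731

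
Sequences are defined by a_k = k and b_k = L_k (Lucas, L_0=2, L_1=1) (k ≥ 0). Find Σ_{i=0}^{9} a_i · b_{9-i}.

The convolution is the t^9 coefficient of A(t)B(t).
Σ = 0·76 + 1·47 + 2·29 + 3·18 + 4·11 + 5·7 + 6·4 + 7·3 + 8·1 + 9·2 = 309.

309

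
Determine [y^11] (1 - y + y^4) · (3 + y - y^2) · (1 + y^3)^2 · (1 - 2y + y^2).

(1 - y + y^4) has coefficients 1,-1,0,0,1 for degrees 0…4.
(3 + y - y^2) has coefficients 3,1,-1,0,0,0,0,0,0,0,0,0 for degrees 0…11.
Multiplying by (1 + y^3)^2 gives running coefficients 3,1,-1,6,2,-2,3,1,-1,0,0,0 for degrees 0…11.
Finally multiplying by (1 - 2y + y^2), the product of all factors after the first has coefficients 3,-5,0,9,-11,0,9,-7,0,3,-1,0 for degrees 0…11.
[y^11] = 1·0 − 1·(-1) + 1·(-7) = -6.

-6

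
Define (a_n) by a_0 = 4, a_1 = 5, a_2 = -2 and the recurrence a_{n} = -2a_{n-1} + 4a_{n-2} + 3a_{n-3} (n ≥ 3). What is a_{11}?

177600

The ordinary generating function has denominator 1 + 2x - 4x^2 - 3x^3.
Iterating the recurrence: a_0,…,a_{11} = 4, 5, -2, 36, -65, 268, -688, 2253, -6454, 19856, -58769, 177600.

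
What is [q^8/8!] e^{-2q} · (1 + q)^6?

The EGF product rule gives c_8 = Σ_{k_1+k_2=8} C(8; k_1,k_2) · ∏ g_i(k_i), where e^{-2q} gives (-2)^k; (1+q)^6 gives the falling factorial (6)_k.
g_1(k) for k = 0…8: 1, -2, 4, -8, 16, -32, 64, -128, 256.
g_2(k) for k = 0…8: 1, 6, 30, 120, 360, 720, 720, 0, 0.
c_8 = Σ_k C(8,k)·g_1(k)·g_2(8−k) = 28·4·720 + 56·(-8)·720 + 70·16·360 + 56·(-32)·120 + 28·64·30 + 8·(-128)·6 + 1·256·1 = 80640 − 322560 + 403200 − 215040 + 53760 − 6144 + 256 = -5888.

-5888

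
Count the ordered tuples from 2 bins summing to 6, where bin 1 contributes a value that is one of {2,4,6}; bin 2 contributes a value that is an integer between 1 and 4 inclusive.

The generating function for the choices is (z² + z⁴ + z⁶)·(z + z² + z³ + z⁴); the count is [z⁶].
(z² + z⁴ + z⁶) has coefficients 0,0,1,0,1,0,1 for degrees 0…6.
(z + z² + z³ + z⁴) has coefficients 0,1,1,1,1,0,0 for degrees 0…6.
[z⁶] = 1·1 + 1·1 + 1·0 = 2.

2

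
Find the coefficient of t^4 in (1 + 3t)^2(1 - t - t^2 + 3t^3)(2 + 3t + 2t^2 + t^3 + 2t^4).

-7

(1 + 3t)^2 has coefficients 1,6,9 for degrees 0…2.
(1 - t - t^2 + 3t^3) has coefficients 1,-1,-1,3,0 for degrees 0…4.
Finally multiplying by (2 + 3t + 2t^2 + t^3 + 2t^4), the product of all factors after the first has coefficients 2,1,-3,2,8 for degrees 0…4.
[t^4] = 1·8 + 6·2 + 9·(-3) = -7.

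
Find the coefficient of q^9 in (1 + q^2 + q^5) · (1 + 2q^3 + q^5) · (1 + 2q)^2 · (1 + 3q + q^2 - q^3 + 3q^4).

67

(1 + q^2 + q^5) has coefficients 1,0,1,0,0,1 for degrees 0…5.
(1 + 2q^3 + q^5) has coefficients 1,0,0,2,0,1,0,0,0,0 for degrees 0…9.
Multiplying by (1 + 2q)^2 gives running coefficients 1,4,4,2,8,9,4,4,0,0 for degrees 0…9.
Finally multiplying by (1 + 3q + q^2 - q^3 + 3q^4), the product of all factors after the first has coefficients 1,7,17,17,17,43,49,23,31,27 for degrees 0…9.
[q^9] = 1·27 + 1·23 + 1·17 = 67.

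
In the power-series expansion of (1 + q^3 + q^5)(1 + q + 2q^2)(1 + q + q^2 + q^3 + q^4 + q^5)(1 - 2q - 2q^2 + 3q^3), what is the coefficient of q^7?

(1 + q^3 + q^5) has coefficients 1,0,0,1,0,1 for degrees 0…5.
(1 + q + 2q^2) has coefficients 1,1,2,0,0,0,0,0 for degrees 0…7.
Multiplying by (1 + q + q^2 + q^3 + q^4 + q^5) gives running coefficients 1,2,4,4,4,4,3,2 for degrees 0…7.
Finally multiplying by (1 - 2q - 2q^2 + 3q^3), the product of all factors after the first has coefficients 1,0,-2,-5,-6,0,-1,0 for degrees 0…7.
[q^7] = 1·0 + 1·(-6) + 1·(-2) = -8.

-8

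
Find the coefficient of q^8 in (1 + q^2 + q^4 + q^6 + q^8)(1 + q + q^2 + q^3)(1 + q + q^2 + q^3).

8

(1 + q^2 + q^4 + q^6 + q^8) has coefficients 1,0,1,0,1,0,1,0,1 for degrees 0…8.
(1 + q + q^2 + q^3) has coefficients 1,1,1,1,0,0,0,0,0 for degrees 0…8.
Finally multiplying by (1 + q + q^2 + q^3), the product of all factors after the first has coefficients 1,2,3,4,3,2,1,0,0 for degrees 0…8.
[q^8] = 1·0 + 1·1 + 1·3 + 1·3 + 1·1 = 8.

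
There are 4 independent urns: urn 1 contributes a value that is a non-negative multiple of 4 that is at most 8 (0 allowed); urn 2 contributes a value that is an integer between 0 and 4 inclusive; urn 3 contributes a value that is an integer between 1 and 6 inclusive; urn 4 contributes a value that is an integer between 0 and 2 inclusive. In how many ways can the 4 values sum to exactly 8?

21

The generating function for the choices is (1 + x^4 + x^8)·(1 + x + x^2 + x^3 + x^4)·(x + x^2 + x^3 + x^4 + x^5 + x^6)·(1 + x + x^2); the count is [x^8].
(1 + x^4 + x^8) has coefficients 1,0,0,0,1,0,0,0,1 for degrees 0…8.
(1 + x + x^2 + x^3 + x^4) has coefficients 1,1,1,1,1,0,0,0,0 for degrees 0…8.
Multiplying by (x + x^2 + x^3 + x^4 + x^5 + x^6) gives running coefficients 0,1,2,3,4,5,5,4,3 for degrees 0…8.
Finally multiplying by (1 + x + x^2), the product of all factors after the first has coefficients 0,1,3,6,9,12,14,14,12 for degrees 0…8.
[x^8] = 1·12 + 1·9 + 1·0 = 21.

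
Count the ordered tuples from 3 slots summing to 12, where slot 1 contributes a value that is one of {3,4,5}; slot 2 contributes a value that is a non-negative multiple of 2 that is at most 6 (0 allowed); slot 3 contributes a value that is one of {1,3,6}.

4

The generating function for the choices is (z³ + z⁴ + z⁵)·(1 + z² + z⁴ + z⁶)·(z + z³ + z⁶); the count is [z¹²].
(z³ + z⁴ + z⁵) has coefficients 0,0,0,1,1,1 for degrees 0…5.
(1 + z² + z⁴ + z⁶) has coefficients 1,0,1,0,1,0,1,0,0,0,0,0,0 for degrees 0…12.
Finally multiplying by (z + z³ + z⁶), the product of all factors after the first has coefficients 0,1,0,2,0,2,1,2,1,1,1,0,1 for degrees 0…12.
[z¹²] = 1·1 + 1·1 + 1·2 = 4.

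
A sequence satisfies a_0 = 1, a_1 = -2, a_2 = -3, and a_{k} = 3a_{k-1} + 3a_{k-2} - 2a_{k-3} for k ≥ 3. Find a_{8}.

The ordinary generating function has denominator 1 - 3x - 3x^2 + 2x^3.
Iterating the recurrence: a_0,…,a_{8} = 1, -2, -3, -17, -56, -213, -773, -2846, -10431.

-10431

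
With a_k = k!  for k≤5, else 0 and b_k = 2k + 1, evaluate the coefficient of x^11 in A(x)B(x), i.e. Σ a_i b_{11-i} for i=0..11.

The convolution is the t^11 coefficient of A(t)B(t).
Σ = 1·23 + 1·21 + 2·19 + 6·17 + 24·15 + 120·13 + 0·11 + 0·9 + 0·7 + 0·5 + 0·3 + 0·1 = 2104.

2104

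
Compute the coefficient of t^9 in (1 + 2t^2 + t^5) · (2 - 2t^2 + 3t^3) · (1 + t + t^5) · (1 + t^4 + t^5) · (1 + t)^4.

136

(1 + 2t^2 + t^5) has coefficients 1,0,2,0,0,1 for degrees 0…5.
(2 - 2t^2 + 3t^3) has coefficients 2,0,-2,3,0,0,0,0,0,0 for degrees 0…9.
Multiplying by (1 + t + t^5) gives running coefficients 2,2,-2,1,3,2,0,-2,3,0 for degrees 0…9.
Multiplying by (1 + t^4 + t^5) gives running coefficients 2,2,-2,1,5,6,0,-3,7,5 for degrees 0…9.
Finally multiplying by (1 + t)^4, the product of all factors after the first has coefficients 2,10,18,13,7,26,56,54,24,21 for degrees 0…9.
[t^9] = 1·21 + 2·54 + 1·7 = 136.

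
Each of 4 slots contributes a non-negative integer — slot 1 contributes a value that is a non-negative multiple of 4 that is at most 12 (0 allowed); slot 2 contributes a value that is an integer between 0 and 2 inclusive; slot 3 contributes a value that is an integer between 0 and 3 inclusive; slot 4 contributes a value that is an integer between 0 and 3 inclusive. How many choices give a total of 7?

The generating function for the choices is (1 + t⁴ + t⁸ + t¹²)·(1 + t + t²)·(1 + t + t² + t³)·(1 + t + t² + t³); the count is [t⁷].
(1 + t⁴ + t⁸ + t¹²) has coefficients 1,0,0,0,1,0,0,0 for degrees 0…7.
(1 + t + t²) has coefficients 1,1,1,0,0,0,0,0 for degrees 0…7.
Multiplying by (1 + t + t² + t³) gives running coefficients 1,2,3,3,2,1,0,0 for degrees 0…7.
Finally multiplying by (1 + t + t² + t³), the product of all factors after the first has coefficients 1,3,6,9,10,9,6,3 for degrees 0…7.
[t⁷] = 1·3 + 1·9 = 12.

12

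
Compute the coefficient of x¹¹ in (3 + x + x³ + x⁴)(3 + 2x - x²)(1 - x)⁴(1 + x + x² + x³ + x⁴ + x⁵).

(3 + x + x³ + x⁴) has coefficients 3,1,0,1,1 for degrees 0…4.
(3 + 2x - x²) has coefficients 3,2,-1,0,0,0,0,0,0,0,0,0 for degrees 0…11.
Multiplying by (1 - x)⁴ gives running coefficients 3,-10,9,4,-11,6,-1,0,0,0,0,0 for degrees 0…11.
Finally multiplying by (1 + x + x² + x³ + x⁴ + x⁵), the product of all factors after the first has coefficients 3,-7,2,6,-5,1,-3,7,-2,-6,5,-1 for degrees 0…11.
[x¹¹] = 3·(-1) + 1·5 + 1·(-2) + 1·7 = 7.

7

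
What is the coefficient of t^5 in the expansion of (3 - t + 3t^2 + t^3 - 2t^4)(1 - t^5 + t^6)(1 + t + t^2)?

-4

(3 - t + 3t^2 + t^3 - 2t^4) has coefficients 3,-1,3,1,-2 for degrees 0…4.
(1 - t^5 + t^6) has coefficients 1,0,0,0,0,-1 for degrees 0…5.
Finally multiplying by (1 + t + t^2), the product of all factors after the first has coefficients 1,1,1,0,0,-1 for degrees 0…5.
[t^5] = 3·(-1) − 1·0 + 3·0 + 1·1 − 2·1 = -4.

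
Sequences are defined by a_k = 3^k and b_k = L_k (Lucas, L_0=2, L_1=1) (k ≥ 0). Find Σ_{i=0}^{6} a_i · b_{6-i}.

2166

This is [x^6] in the product of the two ordinary generating functions.
Σ = 1·18 + 3·11 + 9·7 + 27·4 + 81·3 + 243·1 + 729·2 = 2166.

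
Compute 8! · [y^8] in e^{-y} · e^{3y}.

The EGF product rule gives c_8 = Σ_{k_1+k_2=8} C(8; k_1,k_2) · ∏ g_i(k_i), where e^{-y} gives (-1)^k; e^{3y} gives (3)^k.
g_1(k) for k = 0…8: 1, -1, 1, -1, 1, -1, 1, -1, 1.
g_2(k) for k = 0…8: 1, 3, 9, 27, 81, 243, 729, 2187, 6561.
c_8 = Σ_k C(8,k)·g_1(k)·g_2(8−k) = 1·1·6561 + 8·(-1)·2187 + 28·1·729 + 56·(-1)·243 + 70·1·81 + 56·(-1)·27 + 28·1·9 + 8·(-1)·3 + 1·1·1 = 6561 − 17496 + 20412 − 13608 + 5670 − 1512 + 252 − 24 + 1 = 256.

256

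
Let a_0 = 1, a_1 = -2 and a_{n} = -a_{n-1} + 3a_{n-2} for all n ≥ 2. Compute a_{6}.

137

The ordinary generating function has denominator 1 + x - 3x^2.
Iterating the recurrence: a_0,…,a_{6} = 1, -2, 5, -11, 26, -59, 137.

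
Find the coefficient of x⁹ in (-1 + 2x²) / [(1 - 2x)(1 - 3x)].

The denominator gives the recurrence a_n = 5a_(n−1) − 6a_(n−2) for n ≥ 3; the numerator fixes a_0 = -1, a_1 = -5, a_2 = -17.
Iterating: -1, -5, -17, -55, -173, -535, -1637, -4975, -15053, -45415, so a_9 = -45415.

-45415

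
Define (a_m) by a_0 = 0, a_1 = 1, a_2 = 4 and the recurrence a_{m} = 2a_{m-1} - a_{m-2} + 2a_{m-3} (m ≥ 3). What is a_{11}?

The ordinary generating function has denominator 1 - 2y + y^2 - 2y^3.
Iterating the recurrence: a_0,…,a_{11} = 0, 1, 4, 7, 12, 25, 52, 103, 204, 409, 820, 1639.

1639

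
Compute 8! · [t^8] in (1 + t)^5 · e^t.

19081

The EGF product rule gives c_8 = Σ_{k_1+k_2=8} C(8; k_1,k_2) · ∏ g_i(k_i), where (1+t)^5 gives the falling factorial (5)_k; e^t gives (1)^k.
g_1(k) for k = 0…8: 1, 5, 20, 60, 120, 120, 0, 0, 0.
g_2(k) for k = 0…8: 1, 1, 1, 1, 1, 1, 1, 1, 1.
c_8 = Σ_k C(8,k)·g_1(k)·g_2(8−k) = 1·1·1 + 8·5·1 + 28·20·1 + 56·60·1 + 70·120·1 + 56·120·1 = 1 + 40 + 560 + 3360 + 8400 + 6720 = 19081.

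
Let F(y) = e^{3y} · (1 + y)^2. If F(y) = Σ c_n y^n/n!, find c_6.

The EGF product rule gives c_6 = Σ_{k_1+k_2=6} C(6; k_1,k_2) · ∏ g_i(k_i), where e^{3y} gives (3)^k; (1+y)^2 gives the falling factorial (2)_k.
g_1(k) for k = 0…6: 1, 3, 9, 27, 81, 243, 729.
g_2(k) for k = 0…6: 1, 2, 2, 0, 0, 0, 0.
c_6 = Σ_k C(6,k)·g_1(k)·g_2(6−k) = 15·81·2 + 6·243·2 + 1·729·1 = 2430 + 2916 + 729 = 6075.

6075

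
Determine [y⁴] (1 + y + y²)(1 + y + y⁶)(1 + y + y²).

(1 + y + y²) has coefficients 1,1,1 for degrees 0…2.
(1 + y + y⁶) has coefficients 1,1,0,0,0 for degrees 0…4.
Finally multiplying by (1 + y + y²), the product of all factors after the first has coefficients 1,2,2,1,0 for degrees 0…4.
[y⁴] = 1·0 + 1·1 + 1·2 = 3.

3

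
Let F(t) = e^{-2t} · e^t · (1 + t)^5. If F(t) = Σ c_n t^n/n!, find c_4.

-19

The EGF product rule gives c_4 = Σ_{k_1+k_2+k_3=4} C(4; k_1,k_2,k_3) · ∏ g_i(k_i), where e^{-2t} gives (-2)^k; e^t gives (1)^k; (1+t)^5 gives the falling factorial (5)_k.
g_1(k) for k = 0…4: 1, -2, 4, -8, 16.
g_2(k) for k = 0…4: 1, 1, 1, 1, 1.
g_3(k) for k = 0…4: 1, 5, 20, 60, 120.
First combine the last two factors: h(k) = Σ_j C(k,j)·g_2(j)·g_3(k−j) for k = 0…4: 1, 6, 31, 136, 501.
c_4 = Σ_k C(4,k)·g_1(k)·h(4−k) = 1·1·501 + 4·(-2)·136 + 6·4·31 + 4·(-8)·6 + 1·16·1 = 501 − 1088 + 744 − 192 + 16 = -19.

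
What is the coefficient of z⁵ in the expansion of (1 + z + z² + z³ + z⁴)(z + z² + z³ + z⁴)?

(1 + z + z² + z³ + z⁴) has coefficients 1,1,1,1,1 for degrees 0…4.
(z + z² + z³ + z⁴) has coefficients 0,1,1,1,1,0 for degrees 0…5.
[z⁵] = 1·0 + 1·1 + 1·1 + 1·1 + 1·1 = 4.

4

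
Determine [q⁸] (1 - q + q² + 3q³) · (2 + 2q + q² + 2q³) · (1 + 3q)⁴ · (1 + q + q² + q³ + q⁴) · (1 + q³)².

8108

(1 - q + q² + 3q³) has coefficients 1,-1,1,3 for degrees 0…3.
(2 + 2q + q² + 2q³) has coefficients 2,2,1,2,0,0,0,0,0 for degrees 0…8.
Multiplying by (1 + 3q)⁴ gives running coefficients 2,26,133,338,456,378,297,162,0 for degrees 0…8.
Multiplying by (1 + q + q² + q³ + q⁴) gives running coefficients 2,28,161,499,955,1331,1602,1631,1293 for degrees 0…8.
Finally multiplying by (1 + q³)², the product of all factors after the first has coefficients 2,28,161,503,1011,1653,2602,3569,4116 for degrees 0…8.
[q⁸] = 1·4116 − 1·3569 + 1·2602 + 3·1653 = 8108.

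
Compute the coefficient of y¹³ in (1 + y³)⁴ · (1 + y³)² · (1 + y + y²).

15

(1 + y³)⁴ has coefficients 1,0,0,4,0,0,6,0,0,4,0,0,1 for degrees 0…12.
(1 + y³)² has coefficients 1,0,0,2,0,0,1,0,0,0,0,0,0,0 for degrees 0…13.
Finally multiplying by (1 + y + y²), the product of all factors after the first has coefficients 1,1,1,2,2,2,1,1,1,0,0,0,0,0 for degrees 0…13.
[y¹³] = 1·0 + 4·0 + 6·1 + 4·2 + 1·1 = 15.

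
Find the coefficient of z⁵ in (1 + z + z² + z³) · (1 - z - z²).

(1 + z + z² + z³) has coefficients 1,1,1,1 for degrees 0…3.
(1 - z - z²) has coefficients 1,-1,-1,0,0,0 for degrees 0…5.
[z⁵] = 1·0 + 1·0 + 1·0 + 1·(-1) = -1.

-1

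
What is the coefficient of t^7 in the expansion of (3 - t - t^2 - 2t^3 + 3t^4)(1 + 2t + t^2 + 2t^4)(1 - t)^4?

-17

(3 - t - t^2 - 2t^3 + 3t^4) has coefficients 3,-1,-1,-2,3 for degrees 0…4.
(1 + 2t + t^2 + 2t^4) has coefficients 1,2,1,0,2,0,0,0 for degrees 0…7.
Finally multiplying by (1 - t)^4, the product of all factors after the first has coefficients 1,-2,-1,4,1,-10,13,-8 for degrees 0…7.
[t^7] = 3·(-8) − 1·13 − 1·(-10) − 2·1 + 3·4 = -17.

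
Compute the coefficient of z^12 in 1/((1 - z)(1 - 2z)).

8191

The denominator gives the recurrence a_n = 3a_(n−1) − 2a_(n−2) for n ≥ 2; the numerator fixes a_0 = 1, a_1 = 3.
Iterating: 1, 3, 7, 15, 31, 63, 127, 255, 511, 1023, 2047, 4095, 8191, so a_12 = 8191.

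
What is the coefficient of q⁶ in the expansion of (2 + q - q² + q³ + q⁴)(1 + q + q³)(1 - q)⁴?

(2 + q - q² + q³ + q⁴) has coefficients 2,1,-1,1,1 for degrees 0…4.
(1 + q + q³) has coefficients 1,1,0,1,0,0,0 for degrees 0…6.
Finally multiplying by (1 - q)⁴, the product of all factors after the first has coefficients 1,-3,2,3,-7,7,-4 for degrees 0…6.
[q⁶] = 2·(-4) + 1·7 − 1·(-7) + 1·3 + 1·2 = 11.

11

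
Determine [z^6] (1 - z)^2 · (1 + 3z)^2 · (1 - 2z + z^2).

9

(1 - z)^2 has coefficients 1,-2,1 for degrees 0…2.
(1 + 3z)^2 has coefficients 1,6,9,0,0,0,0 for degrees 0…6.
Finally multiplying by (1 - 2z + z^2), the product of all factors after the first has coefficients 1,4,-2,-12,9,0,0 for degrees 0…6.
[z^6] = 1·0 − 2·0 + 1·9 = 9.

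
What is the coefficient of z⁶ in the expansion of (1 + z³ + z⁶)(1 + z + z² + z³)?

2

(1 + z³ + z⁶) has coefficients 1,0,0,1,0,0,1 for degrees 0…6.
(1 + z + z² + z³) has coefficients 1,1,1,1,0,0,0 for degrees 0…6.
[z⁶] = 1·0 + 1·1 + 1·1 = 2.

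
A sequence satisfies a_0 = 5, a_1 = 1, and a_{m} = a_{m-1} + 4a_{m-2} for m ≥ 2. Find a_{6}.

The ordinary generating function has denominator 1 - y - 4y^2.
Iterating the recurrence: a_0,…,a_{6} = 5, 1, 21, 25, 109, 209, 645.

645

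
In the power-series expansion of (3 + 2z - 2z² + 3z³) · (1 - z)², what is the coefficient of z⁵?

3

(3 + 2z - 2z² + 3z³) has coefficients 3,2,-2,3 for degrees 0…3.
(1 - z)² has coefficients 1,-2,1,0,0,0 for degrees 0…5.
[z⁵] = 3·0 + 2·0 − 2·0 + 3·1 = 3.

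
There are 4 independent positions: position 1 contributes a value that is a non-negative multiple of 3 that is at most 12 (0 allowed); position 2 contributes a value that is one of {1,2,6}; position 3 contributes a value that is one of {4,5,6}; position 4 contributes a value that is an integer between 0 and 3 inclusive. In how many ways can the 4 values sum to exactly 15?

The generating function for the choices is (1 + q³ + q⁶ + q⁹ + q¹²)·(q + q² + q⁶)·(q⁴ + q⁵ + q⁶)·(1 + q + q² + q³); the count is [q¹⁵].
(1 + q³ + q⁶ + q⁹ + q¹²) has coefficients 1,0,0,1,0,0,1,0,0,1,0,0,1 for degrees 0…12.
(q + q² + q⁶) has coefficients 0,1,1,0,0,0,1,0,0,0,0,0,0,0,0,0 for degrees 0…15.
Multiplying by (q⁴ + q⁵ + q⁶) gives running coefficients 0,0,0,0,0,1,2,2,1,0,1,1,1,0,0,0 for degrees 0…15.
Finally multiplying by (1 + q + q² + q³), the product of all factors after the first has coefficients 0,0,0,0,0,1,3,5,6,5,4,3,3,3,2,1 for degrees 0…15.
[q¹⁵] = 1·1 + 1·3 + 1·5 + 1·3 + 1·0 = 12.

12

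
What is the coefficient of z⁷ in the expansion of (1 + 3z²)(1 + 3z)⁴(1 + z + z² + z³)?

810

(1 + 3z²) has coefficients 1,0,3 for degrees 0…2.
(1 + 3z)⁴ has coefficients 1,12,54,108,81,0,0,0 for degrees 0…7.
Finally multiplying by (1 + z + z² + z³), the product of all factors after the first has coefficients 1,13,67,175,255,243,189,81 for degrees 0…7.
[z⁷] = 1·81 + 3·243 = 810.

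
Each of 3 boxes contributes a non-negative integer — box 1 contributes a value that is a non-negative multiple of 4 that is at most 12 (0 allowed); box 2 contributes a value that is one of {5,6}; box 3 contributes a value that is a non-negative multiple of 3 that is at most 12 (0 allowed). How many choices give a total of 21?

The generating function for the choices is (1 + x^4 + x^8 + x^12)·(x^5 + x^6)·(1 + x^3 + x^6 + x^9 + x^12); the count is [x^21].
(1 + x^4 + x^8 + x^12) has coefficients 1,0,0,0,1,0,0,0,1,0,0,0,1 for degrees 0…12.
(x^5 + x^6) has coefficients 0,0,0,0,0,1,1,0,0,0,0,0,0,0,0,0,0,0,0,0,0,0 for degrees 0…21.
Finally multiplying by (1 + x^3 + x^6 + x^9 + x^12), the product of all factors after the first has coefficients 0,0,0,0,0,1,1,0,1,1,0,1,1,0,1,1,0,1,1,0,0,0 for degrees 0…21.
[x^21] = 1·0 + 1·1 + 1·0 + 1·1 = 2.

2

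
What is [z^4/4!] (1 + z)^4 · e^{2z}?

The EGF product rule gives c_4 = Σ_{k_1+k_2=4} C(4; k_1,k_2) · ∏ g_i(k_i), where (1+z)^4 gives the falling factorial (4)_k; e^{2z} gives (2)^k.
g_1(k) for k = 0…4: 1, 4, 12, 24, 24.
g_2(k) for k = 0…4: 1, 2, 4, 8, 16.
c_4 = Σ_k C(4,k)·g_1(k)·g_2(4−k) = 1·1·16 + 4·4·8 + 6·12·4 + 4·24·2 + 1·24·1 = 16 + 128 + 288 + 192 + 24 = 648.

648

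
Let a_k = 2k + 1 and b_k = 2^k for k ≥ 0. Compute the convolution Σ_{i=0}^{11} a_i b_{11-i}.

This is [x^11] in the product of the two ordinary generating functions.
Σ = 1·2048 + 3·1024 + 5·512 + 7·256 + 9·128 + 11·64 + 13·32 + 15·16 + 17·8 + 19·4 + 21·2 + 23·1 = 12261.

12261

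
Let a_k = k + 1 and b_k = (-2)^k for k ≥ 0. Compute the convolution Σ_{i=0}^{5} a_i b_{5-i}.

The convolution is the t^5 coefficient of A(t)B(t).
Σ = 1·(-32) + 2·16 + 3·(-8) + 4·4 + 5·(-2) + 6·1 = -12.

-12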